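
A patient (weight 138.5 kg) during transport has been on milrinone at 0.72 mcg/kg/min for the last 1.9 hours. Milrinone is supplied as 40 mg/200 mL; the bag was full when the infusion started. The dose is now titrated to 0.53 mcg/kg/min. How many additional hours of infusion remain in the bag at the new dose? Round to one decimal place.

6.5 hours

Initial rate:
Dose = 0.72 mcg/kg/min × 138.5 kg = 99.72 mcg/min
99.72 mcg/min × 60 min/hr = 5983.2 mcg/hr
Concentration = 40 mg ÷ 200 mL = 0.2 mg/mL = 200 mcg/mL
Rate = 5983.2 mcg/hr ÷ 200 mcg/mL = 29.916 mL/hr
Volume infused so far = 29.916 mL/hr × 1.9 hr = 56.8404 mL
Volume remaining = 200 − 56.8404 = 143.1596 mL
New rate:
Dose = 0.53 mcg/kg/min × 138.5 kg = 73.405 mcg/min
73.405 mcg/min × 60 min/hr = 4404.3 mcg/hr
Rate = 4404.3 mcg/hr ÷ 200 mcg/mL = 22.0215 mL/hr
Time remaining = 143.1596 mL ÷ 22.0215 mL/hr = 6.500901 hr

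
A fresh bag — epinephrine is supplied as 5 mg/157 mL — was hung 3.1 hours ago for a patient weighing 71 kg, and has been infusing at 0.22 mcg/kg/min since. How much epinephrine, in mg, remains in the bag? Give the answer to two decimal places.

2.09 mg

Dose = 0.22 mcg/kg/min × 71 kg = 15.62 mcg/min
15.62 mcg/min × 60 min/hr = 937.2 mcg/hr
Concentration = 5 mg ÷ 157 mL = 0.03184713 mg/mL = 31.84713 mcg/mL
Rate = 937.2 mcg/hr ÷ 31.84713 mcg/mL = 29.42808 mL/hr
Volume infused = 29.42808 mL/hr × 3.1 hr = 91.22705 mL
Volume remaining = 157 − 91.22705 = 65.77295 mL
Drug remaining = 65.77295 mL × 31.84713 mcg/mL = 2094.68 mcg = 2.09468 mg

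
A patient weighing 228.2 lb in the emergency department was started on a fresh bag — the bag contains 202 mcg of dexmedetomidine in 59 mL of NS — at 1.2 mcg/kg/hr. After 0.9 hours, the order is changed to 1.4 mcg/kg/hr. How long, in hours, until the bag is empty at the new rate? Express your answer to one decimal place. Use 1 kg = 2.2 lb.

Initial rate:
Weight = 228.2 lb ÷ 2.2 lb/kg = 103.7273 kg
Dose = 1.2 mcg/kg/hr × 103.7273 kg = 124.4727 mcg/hr
Concentration = 202 mcg ÷ 59 mL = 3.423729 mcg/mL
Rate = 124.4727 mcg/hr ÷ 3.423729 mcg/mL = 36.3559 mL/hr
Volume infused so far = 36.3559 mL/hr × 0.9 hr = 32.72031 mL
Volume remaining = 59 − 32.72031 = 26.27969 mL
New rate:
Dose = 1.4 mcg/kg/hr × 103.7273 kg = 145.2182 mcg/hr
Rate = 145.2182 mcg/hr ÷ 3.423729 mcg/mL = 42.41521 mL/hr
Time remaining = 26.27969 mL ÷ 42.41521 mL/hr = 0.6195818 hr

0.6 hours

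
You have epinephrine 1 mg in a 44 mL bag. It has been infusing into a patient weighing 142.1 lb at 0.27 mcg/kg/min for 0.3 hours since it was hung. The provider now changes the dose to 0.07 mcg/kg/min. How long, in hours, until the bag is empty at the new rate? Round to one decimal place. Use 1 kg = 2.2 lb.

2.5 hours

Initial rate:
Weight = 142.1 lb ÷ 2.2 lb/kg = 64.59091 kg
Dose = 0.27 mcg/kg/min × 64.59091 kg = 17.43955 mcg/min
17.43955 mcg/min × 60 min/hr = 1046.373 mcg/hr
Concentration = 1 mg ÷ 44 mL = 0.02272727 mg/mL = 22.72727 mcg/mL
Rate = 1046.373 mcg/hr ÷ 22.72727 mcg/mL = 46.0404 mL/hr
Volume infused so far = 46.0404 mL/hr × 0.3 hr = 13.81212 mL
Volume remaining = 44 − 13.81212 = 30.18788 mL
New rate:
Dose = 0.07 mcg/kg/min × 64.59091 kg = 4.521364 mcg/min
4.521364 mcg/min × 60 min/hr = 271.2818 mcg/hr
Rate = 271.2818 mcg/hr ÷ 22.72727 mcg/mL = 11.9364 mL/hr
Time remaining = 30.18788 mL ÷ 11.9364 mL/hr = 2.529061 hr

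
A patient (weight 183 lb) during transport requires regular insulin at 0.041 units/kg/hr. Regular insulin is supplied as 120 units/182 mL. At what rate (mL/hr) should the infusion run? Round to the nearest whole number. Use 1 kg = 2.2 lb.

5 mL/hr

Weight = 183 lb ÷ 2.2 lb/kg = 83.18182 kg
Dose = 0.041 units/kg/hr × 83.18182 kg = 3.410455 units/hr
Concentration = 120 units ÷ 182 mL = 0.6593407 units/mL
Rate = 3.410455 units/hr ÷ 0.6593407 units/mL = 5.172523 mL/hr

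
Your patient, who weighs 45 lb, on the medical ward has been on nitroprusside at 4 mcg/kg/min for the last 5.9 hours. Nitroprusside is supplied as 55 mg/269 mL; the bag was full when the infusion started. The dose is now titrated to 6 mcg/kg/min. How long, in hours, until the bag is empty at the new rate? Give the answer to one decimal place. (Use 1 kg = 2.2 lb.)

3.5 hours

Initial rate:
Weight = 45 lb ÷ 2.2 lb/kg = 20.45455 kg
Dose = 4 mcg/kg/min × 20.45455 kg = 81.81818 mcg/min
81.81818 mcg/min × 60 min/hr = 4909.091 mcg/hr
Concentration = 55 mg ÷ 269 mL = 0.204461 mg/mL = 204.461 mcg/mL
Rate = 4909.091 mcg/hr ÷ 204.461 mcg/mL = 24.00992 mL/hr
Volume infused so far = 24.00992 mL/hr × 5.9 hr = 141.6585 mL
Volume remaining = 269 − 141.6585 = 127.3415 mL
New rate:
Dose = 6 mcg/kg/min × 20.45455 kg = 122.7273 mcg/min
122.7273 mcg/min × 60 min/hr = 7363.636 mcg/hr
Rate = 7363.636 mcg/hr ÷ 204.461 mcg/mL = 36.01488 mL/hr
Time remaining = 127.3415 mL ÷ 36.01488 mL/hr = 3.535802 hr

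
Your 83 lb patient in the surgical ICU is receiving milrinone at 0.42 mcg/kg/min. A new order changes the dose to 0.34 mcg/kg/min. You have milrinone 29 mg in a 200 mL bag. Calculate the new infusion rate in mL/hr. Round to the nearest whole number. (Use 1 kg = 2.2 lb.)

5 mL/hr

Weight = 83 lb ÷ 2.2 lb/kg = 37.72727 kg
Dose = 0.34 mcg/kg/min × 37.72727 kg = 12.82727 mcg/min
12.82727 mcg/min × 60 min/hr = 769.6364 mcg/hr
Concentration = 29 mg ÷ 200 mL = 0.145 mg/mL = 145 mcg/mL
Rate = 769.6364 mcg/hr ÷ 145 mcg/mL = 5.307837 mL/hr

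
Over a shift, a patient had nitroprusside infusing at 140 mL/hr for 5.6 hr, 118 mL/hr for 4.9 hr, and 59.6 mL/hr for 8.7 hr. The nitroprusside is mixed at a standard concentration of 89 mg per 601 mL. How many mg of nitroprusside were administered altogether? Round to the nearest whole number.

Concentration = 89 mg ÷ 601 mL = 0.1480865 mg/mL
Stage 1: 140 mL/hr × 5.6 hr = 784 mL → 784 mL × 0.1480865 mg/mL = 116.0998 mg
Stage 2: 118 mL/hr × 4.9 hr = 578.2 mL → 578.2 mL × 0.1480865 mg/mL = 85.62363 mg
Stage 3: 59.6 mL/hr × 8.7 hr = 518.52 mL → 518.52 mL × 0.1480865 mg/mL = 76.78582 mg
Total = 116.0998 + 85.62363 + 76.78582 = 278.5093 mg

279 mg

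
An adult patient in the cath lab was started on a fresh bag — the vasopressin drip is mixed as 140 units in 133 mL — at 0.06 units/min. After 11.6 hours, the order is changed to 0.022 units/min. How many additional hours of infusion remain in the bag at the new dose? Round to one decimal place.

74.4 hours

Initial rate:
0.06 units/min × 60 min/hr = 3.6 units/hr
Concentration = 140 units ÷ 133 mL = 1.052632 units/mL
Rate = 3.6 units/hr ÷ 1.052632 units/mL = 3.42 mL/hr
Volume infused so far = 3.42 mL/hr × 11.6 hr = 39.672 mL
Volume remaining = 133 − 39.672 = 93.328 mL
New rate:
0.022 units/min × 60 min/hr = 1.32 units/hr
Rate = 1.32 units/hr ÷ 1.052632 units/mL = 1.254 mL/hr
Time remaining = 93.328 mL ÷ 1.254 mL/hr = 74.42424 hr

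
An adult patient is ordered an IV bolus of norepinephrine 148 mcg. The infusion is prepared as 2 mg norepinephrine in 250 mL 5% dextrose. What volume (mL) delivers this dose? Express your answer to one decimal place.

Concentration = 2 mg ÷ 250 mL = 0.008 mg/mL = 8 mcg/mL
Volume = 148 mcg ÷ 8 mcg/mL = 18.5 mL

18.5 mL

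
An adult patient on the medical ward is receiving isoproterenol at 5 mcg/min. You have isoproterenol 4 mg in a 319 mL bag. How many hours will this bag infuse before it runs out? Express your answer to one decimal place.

13.3 hours

5 mcg/min × 60 min/hr = 300 mcg/hr
Concentration = 4 mg ÷ 319 mL = 0.01253918 mg/mL = 12.53918 mcg/mL
Rate = 300 mcg/hr ÷ 12.53918 mcg/mL = 23.925 mL/hr
Duration = 319 mL ÷ 23.925 mL/hr = 13.33333 hr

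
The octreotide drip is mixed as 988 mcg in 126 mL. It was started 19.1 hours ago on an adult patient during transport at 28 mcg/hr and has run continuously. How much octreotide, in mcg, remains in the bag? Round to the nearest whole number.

Concentration = 988 mcg ÷ 126 mL = 7.84127 mcg/mL
Rate = 28 mcg/hr ÷ 7.84127 mcg/mL = 3.57085 mL/hr
Volume infused = 3.57085 mL/hr × 19.1 hr = 68.20324 mL
Volume remaining = 126 − 68.20324 = 57.79676 mL
Drug remaining = 57.79676 mL × 7.84127 mcg/mL = 453.2 mcg

453 mcg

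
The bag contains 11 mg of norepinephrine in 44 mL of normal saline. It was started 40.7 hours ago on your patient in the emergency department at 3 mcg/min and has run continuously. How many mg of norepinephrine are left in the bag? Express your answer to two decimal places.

3.67 mg

3 mcg/min × 60 min/hr = 180 mcg/hr
Concentration = 11 mg ÷ 44 mL = 0.25 mg/mL = 250 mcg/mL
Rate = 180 mcg/hr ÷ 250 mcg/mL = 0.72 mL/hr
Volume infused = 0.72 mL/hr × 40.7 hr = 29.304 mL
Volume remaining = 44 − 29.304 = 14.696 mL
Drug remaining = 14.696 mL × 250 mcg/mL = 3674 mcg = 3.674 mg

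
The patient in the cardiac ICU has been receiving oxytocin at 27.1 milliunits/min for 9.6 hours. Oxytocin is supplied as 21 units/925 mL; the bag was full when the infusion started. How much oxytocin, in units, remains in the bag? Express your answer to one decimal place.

5.4 units

27.1 milliunits/min × 60 min/hr = 1626 milliunits/hr
Concentration = 21 units ÷ 925 mL = 0.0227027 units/mL = 22.7027 milliunits/mL
Rate = 1626 milliunits/hr ÷ 22.7027 milliunits/mL = 71.62143 mL/hr
Volume infused = 71.62143 mL/hr × 9.6 hr = 687.5657 mL
Volume remaining = 925 − 687.5657 = 237.4343 mL
Drug remaining = 237.4343 mL × 22.7027 milliunits/mL = 5390.4 milliunits = 5.3904 units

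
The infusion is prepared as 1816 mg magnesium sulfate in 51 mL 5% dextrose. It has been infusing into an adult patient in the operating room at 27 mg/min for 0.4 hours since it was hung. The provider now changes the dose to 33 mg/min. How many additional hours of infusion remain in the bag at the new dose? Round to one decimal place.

Initial rate:
27 mg/min × 60 min/hr = 1620 mg/hr
Concentration = 1816 mg ÷ 51 mL = 35.60784 mg/mL
Rate = 1620 mg/hr ÷ 35.60784 mg/mL = 45.49559 mL/hr
Volume infused so far = 45.49559 mL/hr × 0.4 hr = 18.19824 mL
Volume remaining = 51 − 18.19824 = 32.80176 mL
New rate:
33 mg/min × 60 min/hr = 1980 mg/hr
Rate = 1980 mg/hr ÷ 35.60784 mg/mL = 55.60573 mL/hr
Time remaining = 32.80176 mL ÷ 55.60573 mL/hr = 0.589899 hr

0.6 hours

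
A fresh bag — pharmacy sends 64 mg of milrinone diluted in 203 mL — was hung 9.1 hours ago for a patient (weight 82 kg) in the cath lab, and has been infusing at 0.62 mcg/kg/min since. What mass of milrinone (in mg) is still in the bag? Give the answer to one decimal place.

36.2 mg

Dose = 0.62 mcg/kg/min × 82 kg = 50.84 mcg/min
50.84 mcg/min × 60 min/hr = 3050.4 mcg/hr
Concentration = 64 mg ÷ 203 mL = 0.3152709 mg/mL = 315.2709 mcg/mL
Rate = 3050.4 mcg/hr ÷ 315.2709 mcg/mL = 9.675487 mL/hr
Volume infused = 9.675487 mL/hr × 9.1 hr = 88.04694 mL
Volume remaining = 203 − 88.04694 = 114.9531 mL
Drug remaining = 114.9531 mL × 315.2709 mcg/mL = 36241.36 mcg = 36.24136 mg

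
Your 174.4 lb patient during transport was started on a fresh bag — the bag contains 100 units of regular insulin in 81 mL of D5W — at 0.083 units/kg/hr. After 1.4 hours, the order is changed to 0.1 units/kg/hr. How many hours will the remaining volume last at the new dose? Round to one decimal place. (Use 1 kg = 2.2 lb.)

Initial rate:
Weight = 174.4 lb ÷ 2.2 lb/kg = 79.27273 kg
Dose = 0.083 units/kg/hr × 79.27273 kg = 6.579636 units/hr
Concentration = 100 units ÷ 81 mL = 1.234568 units/mL
Rate = 6.579636 units/hr ÷ 1.234568 units/mL = 5.329505 mL/hr
Volume infused so far = 5.329505 mL/hr × 1.4 hr = 7.461308 mL
Volume remaining = 81 − 7.461308 = 73.53869 mL
New rate:
Dose = 0.1 units/kg/hr × 79.27273 kg = 7.927273 units/hr
Rate = 7.927273 units/hr ÷ 1.234568 units/mL = 6.421091 mL/hr
Time remaining = 73.53869 mL ÷ 6.421091 mL/hr = 11.45268 hr

11.5 hours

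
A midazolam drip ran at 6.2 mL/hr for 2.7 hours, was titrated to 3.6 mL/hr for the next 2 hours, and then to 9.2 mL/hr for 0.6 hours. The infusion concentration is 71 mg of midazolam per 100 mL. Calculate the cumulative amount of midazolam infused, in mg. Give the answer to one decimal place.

Concentration = 71 mg ÷ 100 mL = 0.71 mg/mL
Stage 1: 6.2 mL/hr × 2.7 hr = 16.74 mL → 16.74 mL × 0.71 mg/mL = 11.8854 mg
Stage 2: 3.6 mL/hr × 2 hr = 7.2 mL → 7.2 mL × 0.71 mg/mL = 5.112 mg
Stage 3: 9.2 mL/hr × 0.6 hr = 5.52 mL → 5.52 mL × 0.71 mg/mL = 3.9192 mg
Total = 11.8854 + 5.112 + 3.9192 = 20.9166 mg

20.9 mg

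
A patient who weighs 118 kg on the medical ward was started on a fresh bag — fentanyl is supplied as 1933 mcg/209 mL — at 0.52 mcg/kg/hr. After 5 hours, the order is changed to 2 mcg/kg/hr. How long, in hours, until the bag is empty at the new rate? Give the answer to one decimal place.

Initial rate:
Dose = 0.52 mcg/kg/hr × 118 kg = 61.36 mcg/hr
Concentration = 1933 mcg ÷ 209 mL = 9.248804 mcg/mL
Rate = 61.36 mcg/hr ÷ 9.248804 mcg/mL = 6.634371 mL/hr
Volume infused so far = 6.634371 mL/hr × 5 hr = 33.17186 mL
Volume remaining = 209 − 33.17186 = 175.8281 mL
New rate:
Dose = 2 mcg/kg/hr × 118 kg = 236 mcg/hr
Rate = 236 mcg/hr ÷ 9.248804 mcg/mL = 25.51681 mL/hr
Time remaining = 175.8281 mL ÷ 25.51681 mL/hr = 6.890678 hr

6.9 hours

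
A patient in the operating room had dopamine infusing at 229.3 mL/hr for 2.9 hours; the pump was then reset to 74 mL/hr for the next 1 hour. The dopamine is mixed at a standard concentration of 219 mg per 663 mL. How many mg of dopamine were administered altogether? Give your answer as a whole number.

244 mg

Concentration = 219 mg ÷ 663 mL = 0.3303167 mg/mL
Stage 1: 229.3 mL/hr × 2.9 hr = 664.97 mL → 664.97 mL × 0.3303167 mg/mL = 219.6507 mg
Stage 2: 74 mL/hr × 1 hr = 74 mL → 74 mL × 0.3303167 mg/mL = 24.44344 mg
Total = 219.6507 + 24.44344 = 244.0942 mg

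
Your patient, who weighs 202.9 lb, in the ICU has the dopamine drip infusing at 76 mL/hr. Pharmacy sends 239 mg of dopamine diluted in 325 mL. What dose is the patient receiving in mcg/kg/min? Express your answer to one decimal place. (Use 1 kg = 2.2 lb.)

Weight = 202.9 lb ÷ 2.2 lb/kg = 92.22727 kg
Concentration = 239 mg ÷ 325 mL = 0.7353846 mg/mL = 735.3846 mcg/mL
Drug rate = 76 mL/hr × 735.3846 mcg/mL = 55889.23 mcg/hr
55889.23 mcg/hr ÷ 60 min/hr = 931.4872 mcg/min
931.4872 mcg/min ÷ 92.22727 kg = 10.09991 mcg/kg/min

10.1 mcg/kg/min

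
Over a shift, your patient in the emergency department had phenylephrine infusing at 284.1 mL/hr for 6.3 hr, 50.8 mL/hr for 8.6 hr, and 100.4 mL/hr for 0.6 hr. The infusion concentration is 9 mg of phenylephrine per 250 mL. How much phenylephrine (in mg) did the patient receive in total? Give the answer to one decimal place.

Concentration = 9 mg ÷ 250 mL = 0.036 mg/mL
Stage 1: 284.1 mL/hr × 6.3 hr = 1789.83 mL → 1789.83 mL × 0.036 mg/mL = 64.43388 mg
Stage 2: 50.8 mL/hr × 8.6 hr = 436.88 mL → 436.88 mL × 0.036 mg/mL = 15.72768 mg
Stage 3: 100.4 mL/hr × 0.6 hr = 60.24 mL → 60.24 mL × 0.036 mg/mL = 2.16864 mg
Total = 64.43388 + 15.72768 + 2.16864 = 82.3302 mg

82.3 mg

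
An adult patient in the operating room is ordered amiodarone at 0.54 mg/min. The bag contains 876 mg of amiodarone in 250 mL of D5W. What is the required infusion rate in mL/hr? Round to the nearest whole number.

9 mL/hr

0.54 mg/min × 60 min/hr = 32.4 mg/hr
Concentration = 876 mg ÷ 250 mL = 3.504 mg/mL
Rate = 32.4 mg/hr ÷ 3.504 mg/mL = 9.246575 mL/hr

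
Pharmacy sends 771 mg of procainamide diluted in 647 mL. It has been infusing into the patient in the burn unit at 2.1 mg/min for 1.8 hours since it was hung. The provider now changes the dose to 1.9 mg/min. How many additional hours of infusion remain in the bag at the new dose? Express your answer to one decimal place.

Initial rate:
2.1 mg/min × 60 min/hr = 126 mg/hr
Concentration = 771 mg ÷ 647 mL = 1.191654 mg/mL
Rate = 126 mg/hr ÷ 1.191654 mg/mL = 105.7354 mL/hr
Volume infused so far = 105.7354 mL/hr × 1.8 hr = 190.3237 mL
Volume remaining = 647 − 190.3237 = 456.6763 mL
New rate:
1.9 mg/min × 60 min/hr = 114 mg/hr
Rate = 114 mg/hr ÷ 1.191654 mg/mL = 95.66537 mL/hr
Time remaining = 456.6763 mL ÷ 95.66537 mL/hr = 4.773684 hr

4.8 hours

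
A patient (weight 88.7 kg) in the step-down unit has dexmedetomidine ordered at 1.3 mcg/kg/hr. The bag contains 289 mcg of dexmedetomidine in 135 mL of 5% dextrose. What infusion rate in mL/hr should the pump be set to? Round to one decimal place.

53.9 mL/hr

Dose = 1.3 mcg/kg/hr × 88.7 kg = 115.31 mcg/hr
Concentration = 289 mcg ÷ 135 mL = 2.140741 mcg/mL
Rate = 115.31 mcg/hr ÷ 2.140741 mcg/mL = 53.86453 mL/hr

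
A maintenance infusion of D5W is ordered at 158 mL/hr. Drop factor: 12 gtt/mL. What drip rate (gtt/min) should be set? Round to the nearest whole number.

158 mL/hr ÷ 60 min/hr = 2.633333 mL/min
2.633333 mL/min × 12 gtt/mL = 31.6 gtt/min

32 gtt/min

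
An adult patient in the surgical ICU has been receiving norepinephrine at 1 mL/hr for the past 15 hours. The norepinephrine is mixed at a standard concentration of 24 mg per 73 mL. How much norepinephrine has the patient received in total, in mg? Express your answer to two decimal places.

Concentration = 24 mg ÷ 73 mL = 0.3287671 mg/mL = 328.7671 mcg/mL
Drug rate = 1 mL/hr × 328.7671 mcg/mL = 328.7671 mcg/hr
Total = 328.7671 mcg/hr × 15 hr = 4931.507 mcg = 4.931507 mg

4.93 mg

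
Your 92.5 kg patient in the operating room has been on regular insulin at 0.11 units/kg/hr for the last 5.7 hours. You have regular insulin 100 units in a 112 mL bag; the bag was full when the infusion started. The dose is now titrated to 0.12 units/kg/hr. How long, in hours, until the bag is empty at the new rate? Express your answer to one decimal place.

3.8 hours

Initial rate:
Dose = 0.11 units/kg/hr × 92.5 kg = 10.175 units/hr
Concentration = 100 units ÷ 112 mL = 0.8928571 units/mL
Rate = 10.175 units/hr ÷ 0.8928571 units/mL = 11.396 mL/hr
Volume infused so far = 11.396 mL/hr × 5.7 hr = 64.9572 mL
Volume remaining = 112 − 64.9572 = 47.0428 mL
New rate:
Dose = 0.12 units/kg/hr × 92.5 kg = 11.1 units/hr
Rate = 11.1 units/hr ÷ 0.8928571 units/mL = 12.432 mL/hr
Time remaining = 47.0428 mL ÷ 12.432 mL/hr = 3.784009 hr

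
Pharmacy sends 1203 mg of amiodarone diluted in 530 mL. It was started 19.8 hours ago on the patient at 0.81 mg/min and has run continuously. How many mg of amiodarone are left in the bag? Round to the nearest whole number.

0.81 mg/min × 60 min/hr = 48.6 mg/hr
Concentration = 1203 mg ÷ 530 mL = 2.269811 mg/mL
Rate = 48.6 mg/hr ÷ 2.269811 mg/mL = 21.41147 mL/hr
Volume infused = 21.41147 mL/hr × 19.8 hr = 423.9471 mL
Volume remaining = 530 − 423.9471 = 106.0529 mL
Drug remaining = 106.0529 mL × 2.269811 mg/mL = 240.72 mg

241 mg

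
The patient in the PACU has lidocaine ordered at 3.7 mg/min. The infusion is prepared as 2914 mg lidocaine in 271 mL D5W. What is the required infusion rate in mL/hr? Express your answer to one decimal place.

3.7 mg/min × 60 min/hr = 222 mg/hr
Concentration = 2914 mg ÷ 271 mL = 10.75277 mg/mL
Rate = 222 mg/hr ÷ 10.75277 mg/mL = 20.64585 mL/hr

20.6 mL/hr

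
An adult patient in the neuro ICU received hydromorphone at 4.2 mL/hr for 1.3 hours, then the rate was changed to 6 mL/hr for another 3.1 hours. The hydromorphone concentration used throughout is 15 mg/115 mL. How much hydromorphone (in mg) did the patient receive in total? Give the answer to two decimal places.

3.14 mg

Concentration = 15 mg ÷ 115 mL = 0.1304348 mg/mL
Stage 1: 4.2 mL/hr × 1.3 hr = 5.46 mL → 5.46 mL × 0.1304348 mg/mL = 0.7121739 mg
Stage 2: 6 mL/hr × 3.1 hr = 18.6 mL → 18.6 mL × 0.1304348 mg/mL = 2.426087 mg
Total = 0.7121739 + 2.426087 = 3.138261 mg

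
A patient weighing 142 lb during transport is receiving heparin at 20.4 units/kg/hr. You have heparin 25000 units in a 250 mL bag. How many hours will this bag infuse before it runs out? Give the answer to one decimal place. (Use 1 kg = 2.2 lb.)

19.0 hours

Weight = 142 lb ÷ 2.2 lb/kg = 64.54545 kg
Dose = 20.4 units/kg/hr × 64.54545 kg = 1316.727 units/hr
Concentration = 25000 units ÷ 250 mL = 100 units/mL
Rate = 1316.727 units/hr ÷ 100 units/mL = 13.16727 mL/hr
Duration = 250 mL ÷ 13.16727 mL/hr = 18.98647 hr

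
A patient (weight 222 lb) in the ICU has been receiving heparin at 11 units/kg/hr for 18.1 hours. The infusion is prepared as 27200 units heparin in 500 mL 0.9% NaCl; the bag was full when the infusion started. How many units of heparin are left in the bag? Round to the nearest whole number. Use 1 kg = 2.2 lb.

Weight = 222 lb ÷ 2.2 lb/kg = 100.9091 kg
Dose = 11 units/kg/hr × 100.9091 kg = 1110 units/hr
Concentration = 27200 units ÷ 500 mL = 54.4 units/mL
Rate = 1110 units/hr ÷ 54.4 units/mL = 20.40441 mL/hr
Volume infused = 20.40441 mL/hr × 18.1 hr = 369.3199 mL
Volume remaining = 500 − 369.3199 = 130.6801 mL
Drug remaining = 130.6801 mL × 54.4 units/mL = 7109 units

7109 units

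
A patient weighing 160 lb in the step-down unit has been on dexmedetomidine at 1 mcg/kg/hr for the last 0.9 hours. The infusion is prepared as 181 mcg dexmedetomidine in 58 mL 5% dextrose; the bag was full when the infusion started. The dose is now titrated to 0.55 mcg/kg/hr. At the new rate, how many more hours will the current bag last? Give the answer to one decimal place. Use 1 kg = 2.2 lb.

2.9 hours

Initial rate:
Weight = 160 lb ÷ 2.2 lb/kg = 72.72727 kg
Dose = 1 mcg/kg/hr × 72.72727 kg = 72.72727 mcg/hr
Concentration = 181 mcg ÷ 58 mL = 3.12069 mcg/mL
Rate = 72.72727 mcg/hr ÷ 3.12069 mcg/mL = 23.30487 mL/hr
Volume infused so far = 23.30487 mL/hr × 0.9 hr = 20.97438 mL
Volume remaining = 58 − 20.97438 = 37.02562 mL
New rate:
Dose = 0.55 mcg/kg/hr × 72.72727 kg = 40 mcg/hr
Rate = 40 mcg/hr ÷ 3.12069 mcg/mL = 12.81768 mL/hr
Time remaining = 37.02562 mL ÷ 12.81768 mL/hr = 2.888636 hr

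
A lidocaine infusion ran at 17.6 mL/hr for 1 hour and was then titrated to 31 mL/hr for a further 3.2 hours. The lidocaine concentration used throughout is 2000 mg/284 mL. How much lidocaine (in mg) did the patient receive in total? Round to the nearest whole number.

Concentration = 2000 mg ÷ 284 mL = 7.042254 mg/mL
Stage 1: 17.6 mL/hr × 1 hr = 17.6 mL → 17.6 mL × 7.042254 mg/mL = 123.9437 mg
Stage 2: 31 mL/hr × 3.2 hr = 99.2 mL → 99.2 mL × 7.042254 mg/mL = 698.5915 mg
Total = 123.9437 + 698.5915 = 822.5352 mg

823 mg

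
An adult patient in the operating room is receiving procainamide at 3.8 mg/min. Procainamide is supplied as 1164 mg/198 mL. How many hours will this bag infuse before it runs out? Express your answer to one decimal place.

5.1 hours

3.8 mg/min × 60 min/hr = 228 mg/hr
Concentration = 1164 mg ÷ 198 mL = 5.878788 mg/mL
Rate = 228 mg/hr ÷ 5.878788 mg/mL = 38.78351 mL/hr
Duration = 198 mL ÷ 38.78351 mL/hr = 5.105263 hr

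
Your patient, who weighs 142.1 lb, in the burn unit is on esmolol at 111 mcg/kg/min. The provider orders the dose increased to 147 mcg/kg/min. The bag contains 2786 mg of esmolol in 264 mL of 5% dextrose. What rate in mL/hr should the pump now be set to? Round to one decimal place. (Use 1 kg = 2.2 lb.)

Weight = 142.1 lb ÷ 2.2 lb/kg = 64.59091 kg
Dose = 147 mcg/kg/min × 64.59091 kg = 9494.864 mcg/min
9494.864 mcg/min × 60 min/hr = 569691.8 mcg/hr
Concentration = 2786 mg ÷ 264 mL = 10.55303 mg/mL = 10553.03 mcg/mL
Rate = 569691.8 mcg/hr ÷ 10553.03 mcg/mL = 53.98372 mL/hr

54.0 mL/hr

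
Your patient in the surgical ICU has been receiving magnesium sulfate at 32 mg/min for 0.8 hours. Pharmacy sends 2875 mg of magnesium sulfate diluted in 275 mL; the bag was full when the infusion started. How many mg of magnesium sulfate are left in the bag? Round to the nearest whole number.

1339 mg

32 mg/min × 60 min/hr = 1920 mg/hr
Concentration = 2875 mg ÷ 275 mL = 10.45455 mg/mL
Rate = 1920 mg/hr ÷ 10.45455 mg/mL = 183.6522 mL/hr
Volume infused = 183.6522 mL/hr × 0.8 hr = 146.9217 mL
Volume remaining = 275 − 146.9217 = 128.0783 mL
Drug remaining = 128.0783 mL × 10.45455 mg/mL = 1339 mg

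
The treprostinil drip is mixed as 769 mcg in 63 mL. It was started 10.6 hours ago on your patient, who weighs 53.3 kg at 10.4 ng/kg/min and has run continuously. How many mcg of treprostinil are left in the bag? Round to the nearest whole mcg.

416 mcg

Dose = 10.4 ng/kg/min × 53.3 kg = 554.32 ng/min
554.32 ng/min × 60 min/hr = 33259.2 ng/hr
Concentration = 769 mcg ÷ 63 mL = 12.20635 mcg/mL = 12206.35 ng/mL
Rate = 33259.2 ng/hr ÷ 12206.35 ng/mL = 2.724746 mL/hr
Volume infused = 2.724746 mL/hr × 10.6 hr = 28.88231 mL
Volume remaining = 63 − 28.88231 = 34.11769 mL
Drug remaining = 34.11769 mL × 12206.35 ng/mL = 416452.5 ng = 416.4525 mcg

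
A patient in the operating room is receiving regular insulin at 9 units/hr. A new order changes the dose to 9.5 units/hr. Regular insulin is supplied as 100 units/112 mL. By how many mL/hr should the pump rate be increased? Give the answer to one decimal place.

0.6 mL/hr

At the current dose:
Concentration = 100 units ÷ 112 mL = 0.8928571 units/mL
Rate = 9 units/hr ÷ 0.8928571 units/mL = 10.08 mL/hr
At the new dose:
Rate = 9.5 units/hr ÷ 0.8928571 units/mL = 10.64 mL/hr
Change = 10.64 − 10.08 = 0.56 mL/hr → 0.56 mL/hr increase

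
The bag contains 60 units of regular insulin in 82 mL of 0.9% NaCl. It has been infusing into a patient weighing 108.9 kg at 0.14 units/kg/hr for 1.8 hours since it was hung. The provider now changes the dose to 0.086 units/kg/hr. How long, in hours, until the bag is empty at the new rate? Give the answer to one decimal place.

Initial rate:
Dose = 0.14 units/kg/hr × 108.9 kg = 15.246 units/hr
Concentration = 60 units ÷ 82 mL = 0.7317073 units/mL
Rate = 15.246 units/hr ÷ 0.7317073 units/mL = 20.8362 mL/hr
Volume infused so far = 20.8362 mL/hr × 1.8 hr = 37.50516 mL
Volume remaining = 82 − 37.50516 = 44.49484 mL
New rate:
Dose = 0.086 units/kg/hr × 108.9 kg = 9.3654 units/hr
Rate = 9.3654 units/hr ÷ 0.7317073 units/mL = 12.79938 mL/hr
Time remaining = 44.49484 mL ÷ 12.79938 mL/hr = 3.476328 hr

3.5 hours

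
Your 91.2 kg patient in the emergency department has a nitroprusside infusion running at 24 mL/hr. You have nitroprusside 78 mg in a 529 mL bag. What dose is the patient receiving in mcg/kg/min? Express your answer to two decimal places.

Concentration = 78 mg ÷ 529 mL = 0.147448 mg/mL = 147.448 mcg/mL
Drug rate = 24 mL/hr × 147.448 mcg/mL = 3538.752 mcg/hr
3538.752 mcg/hr ÷ 60 min/hr = 58.97921 mcg/min
58.97921 mcg/min ÷ 91.2 kg = 0.6467018 mcg/kg/min

0.65 mcg/kg/min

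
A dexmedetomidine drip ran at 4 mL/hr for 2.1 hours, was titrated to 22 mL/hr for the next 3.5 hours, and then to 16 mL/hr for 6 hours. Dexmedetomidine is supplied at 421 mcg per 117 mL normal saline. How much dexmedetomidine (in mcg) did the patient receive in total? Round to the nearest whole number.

Concentration = 421 mcg ÷ 117 mL = 3.598291 mcg/mL
Stage 1: 4 mL/hr × 2.1 hr = 8.4 mL → 8.4 mL × 3.598291 mcg/mL = 30.22564 mcg
Stage 2: 22 mL/hr × 3.5 hr = 77 mL → 77 mL × 3.598291 mcg/mL = 277.0684 mcg
Stage 3: 16 mL/hr × 6 hr = 96 mL → 96 mL × 3.598291 mcg/mL = 345.4359 mcg
Total = 30.22564 + 277.0684 + 345.4359 = 652.7299 mcg

653 mcg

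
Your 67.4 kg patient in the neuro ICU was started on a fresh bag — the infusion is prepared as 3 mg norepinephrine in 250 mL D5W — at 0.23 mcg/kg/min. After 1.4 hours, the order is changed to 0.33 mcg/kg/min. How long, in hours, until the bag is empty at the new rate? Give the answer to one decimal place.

1.3 hours

Initial rate:
Dose = 0.23 mcg/kg/min × 67.4 kg = 15.502 mcg/min
15.502 mcg/min × 60 min/hr = 930.12 mcg/hr
Concentration = 3 mg ÷ 250 mL = 0.012 mg/mL = 12 mcg/mL
Rate = 930.12 mcg/hr ÷ 12 mcg/mL = 77.51 mL/hr
Volume infused so far = 77.51 mL/hr × 1.4 hr = 108.514 mL
Volume remaining = 250 − 108.514 = 141.486 mL
New rate:
Dose = 0.33 mcg/kg/min × 67.4 kg = 22.242 mcg/min
22.242 mcg/min × 60 min/hr = 1334.52 mcg/hr
Rate = 1334.52 mcg/hr ÷ 12 mcg/mL = 111.21 mL/hr
Time remaining = 141.486 mL ÷ 111.21 mL/hr = 1.272242 hr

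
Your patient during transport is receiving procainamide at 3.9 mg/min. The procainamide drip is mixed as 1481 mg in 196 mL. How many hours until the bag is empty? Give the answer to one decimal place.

3.9 mg/min × 60 min/hr = 234 mg/hr
Concentration = 1481 mg ÷ 196 mL = 7.556122 mg/mL
Rate = 234 mg/hr ÷ 7.556122 mg/mL = 30.96826 mL/hr
Duration = 196 mL ÷ 30.96826 mL/hr = 6.32906 hr

6.3 hours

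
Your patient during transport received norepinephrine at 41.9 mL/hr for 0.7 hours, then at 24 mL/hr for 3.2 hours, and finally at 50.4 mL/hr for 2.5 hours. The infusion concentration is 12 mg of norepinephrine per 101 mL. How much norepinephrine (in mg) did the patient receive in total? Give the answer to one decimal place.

27.6 mg

Concentration = 12 mg ÷ 101 mL = 0.1188119 mg/mL
Stage 1: 41.9 mL/hr × 0.7 hr = 29.33 mL → 29.33 mL × 0.1188119 mg/mL = 3.484752 mg
Stage 2: 24 mL/hr × 3.2 hr = 76.8 mL → 76.8 mL × 0.1188119 mg/mL = 9.124752 mg
Stage 3: 50.4 mL/hr × 2.5 hr = 126 mL → 126 mL × 0.1188119 mg/mL = 14.9703 mg
Total = 3.484752 + 9.124752 + 14.9703 = 27.5798 mg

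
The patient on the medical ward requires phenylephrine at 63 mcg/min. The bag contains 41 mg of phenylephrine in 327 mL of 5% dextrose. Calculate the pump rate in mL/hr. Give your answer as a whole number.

63 mcg/min × 60 min/hr = 3780 mcg/hr
Concentration = 41 mg ÷ 327 mL = 0.1253823 mg/mL = 125.3823 mcg/mL
Rate = 3780 mcg/hr ÷ 125.3823 mcg/mL = 30.1478 mL/hr

30 mL/hr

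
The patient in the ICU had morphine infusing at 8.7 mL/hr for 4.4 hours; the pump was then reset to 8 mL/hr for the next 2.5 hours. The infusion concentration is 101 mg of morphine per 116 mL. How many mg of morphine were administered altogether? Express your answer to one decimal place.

Concentration = 101 mg ÷ 116 mL = 0.8706897 mg/mL
Stage 1: 8.7 mL/hr × 4.4 hr = 38.28 mL → 38.28 mL × 0.8706897 mg/mL = 33.33 mg
Stage 2: 8 mL/hr × 2.5 hr = 20 mL → 20 mL × 0.8706897 mg/mL = 17.41379 mg
Total = 33.33 + 17.41379 = 50.74379 mg

50.7 mg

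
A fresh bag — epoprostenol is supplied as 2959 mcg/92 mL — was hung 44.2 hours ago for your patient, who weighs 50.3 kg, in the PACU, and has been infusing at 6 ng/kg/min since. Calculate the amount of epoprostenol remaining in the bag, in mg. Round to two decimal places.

2.16 mg

Dose = 6 ng/kg/min × 50.3 kg = 301.8 ng/min
301.8 ng/min × 60 min/hr = 18108 ng/hr
Concentration = 2959 mcg ÷ 92 mL = 32.16304 mcg/mL = 32163.04 ng/mL
Rate = 18108 ng/hr ÷ 32163.04 ng/mL = 0.5630064 mL/hr
Volume infused = 0.5630064 mL/hr × 44.2 hr = 24.88488 mL
Volume remaining = 92 − 24.88488 = 67.11512 mL
Drug remaining = 67.11512 mL × 32163.04 ng/mL = 2158626 ng = 2.158626 mg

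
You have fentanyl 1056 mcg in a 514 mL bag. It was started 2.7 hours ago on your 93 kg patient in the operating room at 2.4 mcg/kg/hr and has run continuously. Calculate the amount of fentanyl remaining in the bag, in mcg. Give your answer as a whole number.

Dose = 2.4 mcg/kg/hr × 93 kg = 223.2 mcg/hr
Concentration = 1056 mcg ÷ 514 mL = 2.054475 mcg/mL
Rate = 223.2 mcg/hr ÷ 2.054475 mcg/mL = 108.6409 mL/hr
Volume infused = 108.6409 mL/hr × 2.7 hr = 293.3305 mL
Volume remaining = 514 − 293.3305 = 220.6695 mL
Drug remaining = 220.6695 mL × 2.054475 mcg/mL = 453.36 mcg

453 mcg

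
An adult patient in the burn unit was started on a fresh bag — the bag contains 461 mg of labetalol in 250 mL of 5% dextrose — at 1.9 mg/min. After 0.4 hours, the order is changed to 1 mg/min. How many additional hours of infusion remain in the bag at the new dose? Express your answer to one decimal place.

Initial rate:
1.9 mg/min × 60 min/hr = 114 mg/hr
Concentration = 461 mg ÷ 250 mL = 1.844 mg/mL
Rate = 114 mg/hr ÷ 1.844 mg/mL = 61.82213 mL/hr
Volume infused so far = 61.82213 mL/hr × 0.4 hr = 24.72885 mL
Volume remaining = 250 − 24.72885 = 225.2711 mL
New rate:
1 mg/min × 60 min/hr = 60 mg/hr
Rate = 60 mg/hr ÷ 1.844 mg/mL = 32.53796 mL/hr
Time remaining = 225.2711 mL ÷ 32.53796 mL/hr = 6.923333 hr

6.9 hours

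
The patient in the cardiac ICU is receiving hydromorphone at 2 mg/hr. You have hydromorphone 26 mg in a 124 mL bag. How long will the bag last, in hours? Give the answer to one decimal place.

Concentration = 26 mg ÷ 124 mL = 0.2096774 mg/mL
Rate = 2 mg/hr ÷ 0.2096774 mg/mL = 9.538462 mL/hr
Duration = 124 mL ÷ 9.538462 mL/hr = 13 hr

13.0 hours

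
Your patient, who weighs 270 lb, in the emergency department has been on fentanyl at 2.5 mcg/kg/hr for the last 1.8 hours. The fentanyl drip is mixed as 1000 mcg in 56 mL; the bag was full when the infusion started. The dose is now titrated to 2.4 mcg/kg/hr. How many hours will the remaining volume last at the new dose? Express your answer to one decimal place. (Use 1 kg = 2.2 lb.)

Initial rate:
Weight = 270 lb ÷ 2.2 lb/kg = 122.7273 kg
Dose = 2.5 mcg/kg/hr × 122.7273 kg = 306.8182 mcg/hr
Concentration = 1000 mcg ÷ 56 mL = 17.85714 mcg/mL
Rate = 306.8182 mcg/hr ÷ 17.85714 mcg/mL = 17.18182 mL/hr
Volume infused so far = 17.18182 mL/hr × 1.8 hr = 30.92727 mL
Volume remaining = 56 − 30.92727 = 25.07273 mL
New rate:
Dose = 2.4 mcg/kg/hr × 122.7273 kg = 294.5455 mcg/hr
Rate = 294.5455 mcg/hr ÷ 17.85714 mcg/mL = 16.49455 mL/hr
Time remaining = 25.07273 mL ÷ 16.49455 mL/hr = 1.520062 hr

1.5 hours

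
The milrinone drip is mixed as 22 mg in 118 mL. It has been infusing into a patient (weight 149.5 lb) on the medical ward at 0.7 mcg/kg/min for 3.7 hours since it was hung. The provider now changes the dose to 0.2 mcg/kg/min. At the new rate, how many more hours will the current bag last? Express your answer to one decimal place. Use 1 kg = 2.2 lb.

14.0 hours

Initial rate:
Weight = 149.5 lb ÷ 2.2 lb/kg = 67.95455 kg
Dose = 0.7 mcg/kg/min × 67.95455 kg = 47.56818 mcg/min
47.56818 mcg/min × 60 min/hr = 2854.091 mcg/hr
Concentration = 22 mg ÷ 118 mL = 0.1864407 mg/mL = 186.4407 mcg/mL
Rate = 2854.091 mcg/hr ÷ 186.4407 mcg/mL = 15.30831 mL/hr
Volume infused so far = 15.30831 mL/hr × 3.7 hr = 56.64073 mL
Volume remaining = 118 − 56.64073 = 61.35927 mL
New rate:
Dose = 0.2 mcg/kg/min × 67.95455 kg = 13.59091 mcg/min
13.59091 mcg/min × 60 min/hr = 815.4545 mcg/hr
Rate = 815.4545 mcg/hr ÷ 186.4407 mcg/mL = 4.373802 mL/hr
Time remaining = 61.35927 mL ÷ 4.373802 mL/hr = 14.02882 hr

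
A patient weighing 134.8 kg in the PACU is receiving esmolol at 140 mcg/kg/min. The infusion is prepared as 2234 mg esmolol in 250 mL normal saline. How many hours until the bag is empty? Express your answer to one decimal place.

Dose = 140 mcg/kg/min × 134.8 kg = 18872 mcg/min
18872 mcg/min × 60 min/hr = 1132320 mcg/hr
Concentration = 2234 mg ÷ 250 mL = 8.936 mg/mL = 8936 mcg/mL
Rate = 1132320 mcg/hr ÷ 8936 mcg/mL = 126.7144 mL/hr
Duration = 250 mL ÷ 126.7144 mL/hr = 1.972941 hr

2.0 hours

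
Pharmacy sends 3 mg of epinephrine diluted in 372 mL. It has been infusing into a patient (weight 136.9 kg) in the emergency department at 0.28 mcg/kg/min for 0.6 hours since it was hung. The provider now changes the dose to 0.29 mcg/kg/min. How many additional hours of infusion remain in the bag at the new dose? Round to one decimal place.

0.7 hours

Initial rate:
Dose = 0.28 mcg/kg/min × 136.9 kg = 38.332 mcg/min
38.332 mcg/min × 60 min/hr = 2299.92 mcg/hr
Concentration = 3 mg ÷ 372 mL = 0.008064516 mg/mL = 8.064516 mcg/mL
Rate = 2299.92 mcg/hr ÷ 8.064516 mcg/mL = 285.1901 mL/hr
Volume infused so far = 285.1901 mL/hr × 0.6 hr = 171.114 mL
Volume remaining = 372 − 171.114 = 200.886 mL
New rate:
Dose = 0.29 mcg/kg/min × 136.9 kg = 39.701 mcg/min
39.701 mcg/min × 60 min/hr = 2382.06 mcg/hr
Rate = 2382.06 mcg/hr ÷ 8.064516 mcg/mL = 295.3754 mL/hr
Time remaining = 200.886 mL ÷ 295.3754 mL/hr = 0.6801038 hr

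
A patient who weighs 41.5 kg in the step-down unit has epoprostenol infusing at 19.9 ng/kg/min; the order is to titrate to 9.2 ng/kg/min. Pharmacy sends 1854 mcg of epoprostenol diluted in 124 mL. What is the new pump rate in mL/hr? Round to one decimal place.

Dose = 9.2 ng/kg/min × 41.5 kg = 381.8 ng/min
381.8 ng/min × 60 min/hr = 22908 ng/hr
Concentration = 1854 mcg ÷ 124 mL = 14.95161 mcg/mL = 14951.61 ng/mL
Rate = 22908 ng/hr ÷ 14951.61 ng/mL = 1.532142 mL/hr

1.5 mL/hr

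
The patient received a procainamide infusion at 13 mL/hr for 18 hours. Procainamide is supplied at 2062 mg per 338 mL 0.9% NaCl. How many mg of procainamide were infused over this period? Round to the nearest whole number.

1428 mg

Concentration = 2062 mg ÷ 338 mL = 6.100592 mg/mL
Drug rate = 13 mL/hr × 6.100592 mg/mL = 79.30769 mg/hr
Total = 79.30769 mg/hr × 18 hr = 1427.538 mg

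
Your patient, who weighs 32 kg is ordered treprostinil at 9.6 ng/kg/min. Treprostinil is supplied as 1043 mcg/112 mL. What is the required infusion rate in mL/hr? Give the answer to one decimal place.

2.0 mL/hr

Dose = 9.6 ng/kg/min × 32 kg = 307.2 ng/min
307.2 ng/min × 60 min/hr = 18432 ng/hr
Concentration = 1043 mcg ÷ 112 mL = 9.3125 mcg/mL = 9312.5 ng/mL
Rate = 18432 ng/hr ÷ 9312.5 ng/mL = 1.979275 mL/hr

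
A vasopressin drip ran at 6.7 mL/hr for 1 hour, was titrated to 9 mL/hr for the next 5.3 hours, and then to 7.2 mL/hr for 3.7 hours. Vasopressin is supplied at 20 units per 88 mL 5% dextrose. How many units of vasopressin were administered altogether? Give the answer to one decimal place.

Concentration = 20 units ÷ 88 mL = 0.2272727 units/mL
Stage 1: 6.7 mL/hr × 1 hr = 6.7 mL → 6.7 mL × 0.2272727 units/mL = 1.522727 units
Stage 2: 9 mL/hr × 5.3 hr = 47.7 mL → 47.7 mL × 0.2272727 units/mL = 10.84091 units
Stage 3: 7.2 mL/hr × 3.7 hr = 26.64 mL → 26.64 mL × 0.2272727 units/mL = 6.054545 units
Total = 1.522727 + 10.84091 + 6.054545 = 18.41818 units

18.4 units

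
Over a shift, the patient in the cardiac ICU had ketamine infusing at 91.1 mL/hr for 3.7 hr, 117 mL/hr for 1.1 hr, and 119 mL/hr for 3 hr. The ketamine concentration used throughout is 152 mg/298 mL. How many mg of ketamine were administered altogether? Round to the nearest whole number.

420 mg

Concentration = 152 mg ÷ 298 mL = 0.5100671 mg/mL
Stage 1: 91.1 mL/hr × 3.7 hr = 337.07 mL → 337.07 mL × 0.5100671 mg/mL = 171.9283 mg
Stage 2: 117 mL/hr × 1.1 hr = 128.7 mL → 128.7 mL × 0.5100671 mg/mL = 65.64564 mg
Stage 3: 119 mL/hr × 3 hr = 357 mL → 357 mL × 0.5100671 mg/mL = 182.094 mg
Total = 171.9283 + 65.64564 + 182.094 = 419.6679 mg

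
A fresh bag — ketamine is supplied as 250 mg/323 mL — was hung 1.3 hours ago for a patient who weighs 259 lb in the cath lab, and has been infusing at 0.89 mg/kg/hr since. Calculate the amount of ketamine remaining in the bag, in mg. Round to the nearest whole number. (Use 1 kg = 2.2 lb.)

114 mg

Weight = 259 lb ÷ 2.2 lb/kg = 117.7273 kg
Dose = 0.89 mg/kg/hr × 117.7273 kg = 104.7773 mg/hr
Concentration = 250 mg ÷ 323 mL = 0.7739938 mg/mL
Rate = 104.7773 mg/hr ÷ 0.7739938 mg/mL = 135.3722 mL/hr
Volume infused = 135.3722 mL/hr × 1.3 hr = 175.9839 mL
Volume remaining = 323 − 175.9839 = 147.0161 mL
Drug remaining = 147.0161 mL × 0.7739938 mg/mL = 113.7895 mg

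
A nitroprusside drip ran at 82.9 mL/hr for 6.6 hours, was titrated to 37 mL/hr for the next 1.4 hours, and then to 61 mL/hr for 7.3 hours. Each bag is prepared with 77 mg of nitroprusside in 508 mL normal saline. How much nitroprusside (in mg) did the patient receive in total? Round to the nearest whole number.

158 mg

Concentration = 77 mg ÷ 508 mL = 0.1515748 mg/mL
Stage 1: 82.9 mL/hr × 6.6 hr = 547.14 mL → 547.14 mL × 0.1515748 mg/mL = 82.93264 mg
Stage 2: 37 mL/hr × 1.4 hr = 51.8 mL → 51.8 mL × 0.1515748 mg/mL = 7.851575 mg
Stage 3: 61 mL/hr × 7.3 hr = 445.3 mL → 445.3 mL × 0.1515748 mg/mL = 67.49626 mg
Total = 82.93264 + 7.851575 + 67.49626 = 158.2805 mg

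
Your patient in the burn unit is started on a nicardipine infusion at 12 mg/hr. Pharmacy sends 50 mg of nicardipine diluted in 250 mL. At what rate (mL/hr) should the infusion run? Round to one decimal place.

60.0 mL/hr

Concentration = 50 mg ÷ 250 mL = 0.2 mg/mL
Rate = 12 mg/hr ÷ 0.2 mg/mL = 60 mL/hr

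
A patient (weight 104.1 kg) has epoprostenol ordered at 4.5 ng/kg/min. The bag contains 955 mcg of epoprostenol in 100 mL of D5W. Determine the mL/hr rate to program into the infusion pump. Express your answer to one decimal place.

2.9 mL/hr

Dose = 4.5 ng/kg/min × 104.1 kg = 468.45 ng/min
468.45 ng/min × 60 min/hr = 28107 ng/hr
Concentration = 955 mcg ÷ 100 mL = 9.55 mcg/mL = 9550 ng/mL
Rate = 28107 ng/hr ÷ 9550 ng/mL = 2.943141 mL/hr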